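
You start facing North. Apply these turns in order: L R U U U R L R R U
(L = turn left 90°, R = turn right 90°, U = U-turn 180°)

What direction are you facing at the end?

Start: North
  L (left (90° counter-clockwise)) -> West
  R (right (90° clockwise)) -> North
  U (U-turn (180°)) -> South
  U (U-turn (180°)) -> North
  U (U-turn (180°)) -> South
  R (right (90° clockwise)) -> West
  L (left (90° counter-clockwise)) -> South
  R (right (90° clockwise)) -> West
  R (right (90° clockwise)) -> North
  U (U-turn (180°)) -> South
Final: South

Answer: Final heading: South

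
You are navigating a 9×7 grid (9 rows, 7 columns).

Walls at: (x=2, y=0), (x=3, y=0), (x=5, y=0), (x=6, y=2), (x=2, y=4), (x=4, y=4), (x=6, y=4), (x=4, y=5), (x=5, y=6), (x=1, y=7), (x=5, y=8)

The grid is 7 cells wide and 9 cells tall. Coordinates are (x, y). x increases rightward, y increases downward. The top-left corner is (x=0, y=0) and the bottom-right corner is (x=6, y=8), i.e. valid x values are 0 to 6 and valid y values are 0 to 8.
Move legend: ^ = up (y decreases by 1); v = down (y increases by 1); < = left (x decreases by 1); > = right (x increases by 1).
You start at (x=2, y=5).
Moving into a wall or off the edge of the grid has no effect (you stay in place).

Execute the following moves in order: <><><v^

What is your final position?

Start: (x=2, y=5)
  < (left): (x=2, y=5) -> (x=1, y=5)
  > (right): (x=1, y=5) -> (x=2, y=5)
  < (left): (x=2, y=5) -> (x=1, y=5)
  > (right): (x=1, y=5) -> (x=2, y=5)
  < (left): (x=2, y=5) -> (x=1, y=5)
  v (down): (x=1, y=5) -> (x=1, y=6)
  ^ (up): (x=1, y=6) -> (x=1, y=5)
Final: (x=1, y=5)

Answer: Final position: (x=1, y=5)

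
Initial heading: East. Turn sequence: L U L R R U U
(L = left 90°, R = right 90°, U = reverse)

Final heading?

Start: East
  L (left (90° counter-clockwise)) -> North
  U (U-turn (180°)) -> South
  L (left (90° counter-clockwise)) -> East
  R (right (90° clockwise)) -> South
  R (right (90° clockwise)) -> West
  U (U-turn (180°)) -> East
  U (U-turn (180°)) -> West
Final: West

Answer: Final heading: West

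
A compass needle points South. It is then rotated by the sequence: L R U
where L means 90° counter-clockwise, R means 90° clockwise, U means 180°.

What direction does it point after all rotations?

Answer: Final heading: North

Derivation:
Start: South
  L (left (90° counter-clockwise)) -> East
  R (right (90° clockwise)) -> South
  U (U-turn (180°)) -> North
Final: North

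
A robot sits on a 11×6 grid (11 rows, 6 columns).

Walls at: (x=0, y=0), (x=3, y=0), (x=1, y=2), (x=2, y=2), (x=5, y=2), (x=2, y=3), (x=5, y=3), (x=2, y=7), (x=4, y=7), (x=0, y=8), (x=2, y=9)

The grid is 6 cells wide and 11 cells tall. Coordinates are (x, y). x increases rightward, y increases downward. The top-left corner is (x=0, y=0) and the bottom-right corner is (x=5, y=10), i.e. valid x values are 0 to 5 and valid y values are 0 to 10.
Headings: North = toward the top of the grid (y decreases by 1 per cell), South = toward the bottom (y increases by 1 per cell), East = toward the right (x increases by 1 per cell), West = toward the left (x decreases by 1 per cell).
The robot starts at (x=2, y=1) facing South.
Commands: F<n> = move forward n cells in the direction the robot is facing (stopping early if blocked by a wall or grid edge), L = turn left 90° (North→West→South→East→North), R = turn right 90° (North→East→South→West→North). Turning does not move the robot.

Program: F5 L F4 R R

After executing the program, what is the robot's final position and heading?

Start: (x=2, y=1), facing South
  F5: move forward 0/5 (blocked), now at (x=2, y=1)
  L: turn left, now facing East
  F4: move forward 3/4 (blocked), now at (x=5, y=1)
  R: turn right, now facing South
  R: turn right, now facing West
Final: (x=5, y=1), facing West

Answer: Final position: (x=5, y=1), facing West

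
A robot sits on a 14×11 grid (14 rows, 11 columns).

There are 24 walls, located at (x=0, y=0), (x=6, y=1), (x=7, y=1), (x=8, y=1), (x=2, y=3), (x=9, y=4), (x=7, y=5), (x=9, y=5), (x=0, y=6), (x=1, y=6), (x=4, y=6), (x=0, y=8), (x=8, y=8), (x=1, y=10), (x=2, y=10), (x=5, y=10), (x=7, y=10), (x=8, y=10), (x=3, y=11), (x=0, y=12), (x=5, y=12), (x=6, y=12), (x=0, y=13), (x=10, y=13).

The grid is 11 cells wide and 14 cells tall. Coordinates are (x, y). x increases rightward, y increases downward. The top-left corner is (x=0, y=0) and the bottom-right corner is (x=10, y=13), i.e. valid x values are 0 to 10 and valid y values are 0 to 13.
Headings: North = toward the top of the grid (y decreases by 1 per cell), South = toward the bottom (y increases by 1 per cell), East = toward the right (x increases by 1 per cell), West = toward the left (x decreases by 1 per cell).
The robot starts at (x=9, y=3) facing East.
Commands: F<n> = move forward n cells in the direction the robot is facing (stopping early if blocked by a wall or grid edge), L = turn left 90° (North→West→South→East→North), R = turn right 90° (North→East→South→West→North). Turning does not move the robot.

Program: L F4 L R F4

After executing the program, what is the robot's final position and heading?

Start: (x=9, y=3), facing East
  L: turn left, now facing North
  F4: move forward 3/4 (blocked), now at (x=9, y=0)
  L: turn left, now facing West
  R: turn right, now facing North
  F4: move forward 0/4 (blocked), now at (x=9, y=0)
Final: (x=9, y=0), facing North

Answer: Final position: (x=9, y=0), facing North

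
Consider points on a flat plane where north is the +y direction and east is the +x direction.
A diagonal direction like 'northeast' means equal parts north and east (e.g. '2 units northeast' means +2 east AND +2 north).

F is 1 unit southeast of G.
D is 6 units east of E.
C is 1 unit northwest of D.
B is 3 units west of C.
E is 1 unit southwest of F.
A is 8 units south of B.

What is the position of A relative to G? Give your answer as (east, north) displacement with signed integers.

Answer: A is at (east=2, north=-9) relative to G.

Derivation:
Place G at the origin (east=0, north=0).
  F is 1 unit southeast of G: delta (east=+1, north=-1); F at (east=1, north=-1).
  E is 1 unit southwest of F: delta (east=-1, north=-1); E at (east=0, north=-2).
  D is 6 units east of E: delta (east=+6, north=+0); D at (east=6, north=-2).
  C is 1 unit northwest of D: delta (east=-1, north=+1); C at (east=5, north=-1).
  B is 3 units west of C: delta (east=-3, north=+0); B at (east=2, north=-1).
  A is 8 units south of B: delta (east=+0, north=-8); A at (east=2, north=-9).
Therefore A relative to G: (east=2, north=-9).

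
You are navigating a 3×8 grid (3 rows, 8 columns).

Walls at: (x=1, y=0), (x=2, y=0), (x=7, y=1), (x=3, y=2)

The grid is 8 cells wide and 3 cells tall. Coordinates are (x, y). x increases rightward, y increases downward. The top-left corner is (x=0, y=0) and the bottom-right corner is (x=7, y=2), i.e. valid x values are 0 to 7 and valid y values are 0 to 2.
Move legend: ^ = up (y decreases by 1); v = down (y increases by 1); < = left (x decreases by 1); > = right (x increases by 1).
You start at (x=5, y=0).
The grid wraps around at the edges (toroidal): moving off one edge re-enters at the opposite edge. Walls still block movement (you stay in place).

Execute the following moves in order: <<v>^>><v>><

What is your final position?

Start: (x=5, y=0)
  < (left): (x=5, y=0) -> (x=4, y=0)
  < (left): (x=4, y=0) -> (x=3, y=0)
  v (down): (x=3, y=0) -> (x=3, y=1)
  > (right): (x=3, y=1) -> (x=4, y=1)
  ^ (up): (x=4, y=1) -> (x=4, y=0)
  > (right): (x=4, y=0) -> (x=5, y=0)
  > (right): (x=5, y=0) -> (x=6, y=0)
  < (left): (x=6, y=0) -> (x=5, y=0)
  v (down): (x=5, y=0) -> (x=5, y=1)
  > (right): (x=5, y=1) -> (x=6, y=1)
  > (right): blocked, stay at (x=6, y=1)
  < (left): (x=6, y=1) -> (x=5, y=1)
Final: (x=5, y=1)

Answer: Final position: (x=5, y=1)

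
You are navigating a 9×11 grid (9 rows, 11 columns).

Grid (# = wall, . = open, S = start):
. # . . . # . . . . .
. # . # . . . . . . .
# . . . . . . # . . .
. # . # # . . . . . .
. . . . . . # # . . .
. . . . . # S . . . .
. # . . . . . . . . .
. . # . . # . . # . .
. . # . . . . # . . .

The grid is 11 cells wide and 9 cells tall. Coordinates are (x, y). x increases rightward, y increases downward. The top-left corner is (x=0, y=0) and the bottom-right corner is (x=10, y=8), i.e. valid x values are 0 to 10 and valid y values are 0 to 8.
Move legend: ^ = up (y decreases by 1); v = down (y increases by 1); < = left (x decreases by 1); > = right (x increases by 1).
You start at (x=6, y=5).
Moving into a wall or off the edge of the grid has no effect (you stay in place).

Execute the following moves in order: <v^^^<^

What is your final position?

Start: (x=6, y=5)
  < (left): blocked, stay at (x=6, y=5)
  v (down): (x=6, y=5) -> (x=6, y=6)
  ^ (up): (x=6, y=6) -> (x=6, y=5)
  ^ (up): blocked, stay at (x=6, y=5)
  ^ (up): blocked, stay at (x=6, y=5)
  < (left): blocked, stay at (x=6, y=5)
  ^ (up): blocked, stay at (x=6, y=5)
Final: (x=6, y=5)

Answer: Final position: (x=6, y=5)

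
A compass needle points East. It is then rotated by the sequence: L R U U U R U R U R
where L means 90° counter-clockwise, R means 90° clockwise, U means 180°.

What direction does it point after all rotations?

Start: East
  L (left (90° counter-clockwise)) -> North
  R (right (90° clockwise)) -> East
  U (U-turn (180°)) -> West
  U (U-turn (180°)) -> East
  U (U-turn (180°)) -> West
  R (right (90° clockwise)) -> North
  U (U-turn (180°)) -> South
  R (right (90° clockwise)) -> West
  U (U-turn (180°)) -> East
  R (right (90° clockwise)) -> South
Final: South

Answer: Final heading: South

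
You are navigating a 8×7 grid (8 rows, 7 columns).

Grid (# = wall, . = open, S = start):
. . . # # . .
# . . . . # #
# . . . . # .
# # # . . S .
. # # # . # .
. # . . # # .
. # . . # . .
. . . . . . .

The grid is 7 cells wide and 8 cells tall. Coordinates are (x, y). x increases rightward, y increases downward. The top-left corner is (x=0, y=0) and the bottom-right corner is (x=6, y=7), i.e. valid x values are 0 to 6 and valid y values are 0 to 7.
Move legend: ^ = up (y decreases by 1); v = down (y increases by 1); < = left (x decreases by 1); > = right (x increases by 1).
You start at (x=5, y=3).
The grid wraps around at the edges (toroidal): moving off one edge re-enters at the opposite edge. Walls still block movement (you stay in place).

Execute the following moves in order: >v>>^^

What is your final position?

Start: (x=5, y=3)
  > (right): (x=5, y=3) -> (x=6, y=3)
  v (down): (x=6, y=3) -> (x=6, y=4)
  > (right): (x=6, y=4) -> (x=0, y=4)
  > (right): blocked, stay at (x=0, y=4)
  ^ (up): blocked, stay at (x=0, y=4)
  ^ (up): blocked, stay at (x=0, y=4)
Final: (x=0, y=4)

Answer: Final position: (x=0, y=4)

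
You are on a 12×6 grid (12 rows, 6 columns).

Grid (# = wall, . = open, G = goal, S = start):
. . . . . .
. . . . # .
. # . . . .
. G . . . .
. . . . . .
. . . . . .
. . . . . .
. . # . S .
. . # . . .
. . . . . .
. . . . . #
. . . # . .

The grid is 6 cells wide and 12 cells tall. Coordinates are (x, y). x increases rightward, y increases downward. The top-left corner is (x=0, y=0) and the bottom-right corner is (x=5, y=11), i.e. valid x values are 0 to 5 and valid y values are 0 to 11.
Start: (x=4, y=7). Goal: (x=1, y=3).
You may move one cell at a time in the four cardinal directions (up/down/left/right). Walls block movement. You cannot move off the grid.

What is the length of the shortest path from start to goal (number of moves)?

BFS from (x=4, y=7) until reaching (x=1, y=3):
  Distance 0: (x=4, y=7)
  Distance 1: (x=4, y=6), (x=3, y=7), (x=5, y=7), (x=4, y=8)
  Distance 2: (x=4, y=5), (x=3, y=6), (x=5, y=6), (x=3, y=8), (x=5, y=8), (x=4, y=9)
  Distance 3: (x=4, y=4), (x=3, y=5), (x=5, y=5), (x=2, y=6), (x=3, y=9), (x=5, y=9), (x=4, y=10)
  Distance 4: (x=4, y=3), (x=3, y=4), (x=5, y=4), (x=2, y=5), (x=1, y=6), (x=2, y=9), (x=3, y=10), (x=4, y=11)
  Distance 5: (x=4, y=2), (x=3, y=3), (x=5, y=3), (x=2, y=4), (x=1, y=5), (x=0, y=6), (x=1, y=7), (x=1, y=9), (x=2, y=10), (x=5, y=11)
  Distance 6: (x=3, y=2), (x=5, y=2), (x=2, y=3), (x=1, y=4), (x=0, y=5), (x=0, y=7), (x=1, y=8), (x=0, y=9), (x=1, y=10), (x=2, y=11)
  Distance 7: (x=3, y=1), (x=5, y=1), (x=2, y=2), (x=1, y=3), (x=0, y=4), (x=0, y=8), (x=0, y=10), (x=1, y=11)  <- goal reached here
One shortest path (7 moves): (x=4, y=7) -> (x=3, y=7) -> (x=3, y=6) -> (x=2, y=6) -> (x=1, y=6) -> (x=1, y=5) -> (x=1, y=4) -> (x=1, y=3)

Answer: Shortest path length: 7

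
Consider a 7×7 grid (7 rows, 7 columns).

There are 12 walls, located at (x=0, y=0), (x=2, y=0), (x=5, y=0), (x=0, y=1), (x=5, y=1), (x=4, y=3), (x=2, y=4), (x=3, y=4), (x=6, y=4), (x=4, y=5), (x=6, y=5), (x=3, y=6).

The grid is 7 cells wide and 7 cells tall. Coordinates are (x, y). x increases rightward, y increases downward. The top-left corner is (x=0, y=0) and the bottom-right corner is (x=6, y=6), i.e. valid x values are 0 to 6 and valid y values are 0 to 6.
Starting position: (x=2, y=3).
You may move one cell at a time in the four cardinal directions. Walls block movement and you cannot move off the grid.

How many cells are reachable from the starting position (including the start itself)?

Answer: Reachable cells: 37

Derivation:
BFS flood-fill from (x=2, y=3):
  Distance 0: (x=2, y=3)
  Distance 1: (x=2, y=2), (x=1, y=3), (x=3, y=3)
  Distance 2: (x=2, y=1), (x=1, y=2), (x=3, y=2), (x=0, y=3), (x=1, y=4)
  Distance 3: (x=1, y=1), (x=3, y=1), (x=0, y=2), (x=4, y=2), (x=0, y=4), (x=1, y=5)
  Distance 4: (x=1, y=0), (x=3, y=0), (x=4, y=1), (x=5, y=2), (x=0, y=5), (x=2, y=5), (x=1, y=6)
  Distance 5: (x=4, y=0), (x=6, y=2), (x=5, y=3), (x=3, y=5), (x=0, y=6), (x=2, y=6)
  Distance 6: (x=6, y=1), (x=6, y=3), (x=5, y=4)
  Distance 7: (x=6, y=0), (x=4, y=4), (x=5, y=5)
  Distance 8: (x=5, y=6)
  Distance 9: (x=4, y=6), (x=6, y=6)
Total reachable: 37 (grid has 37 open cells total)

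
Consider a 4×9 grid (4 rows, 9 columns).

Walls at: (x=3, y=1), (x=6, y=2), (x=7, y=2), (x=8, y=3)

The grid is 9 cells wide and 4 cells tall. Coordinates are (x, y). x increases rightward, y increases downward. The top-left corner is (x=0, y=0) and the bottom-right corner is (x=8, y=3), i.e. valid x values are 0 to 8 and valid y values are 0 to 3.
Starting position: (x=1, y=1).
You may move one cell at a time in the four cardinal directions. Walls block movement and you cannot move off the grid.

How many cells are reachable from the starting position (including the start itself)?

BFS flood-fill from (x=1, y=1):
  Distance 0: (x=1, y=1)
  Distance 1: (x=1, y=0), (x=0, y=1), (x=2, y=1), (x=1, y=2)
  Distance 2: (x=0, y=0), (x=2, y=0), (x=0, y=2), (x=2, y=2), (x=1, y=3)
  Distance 3: (x=3, y=0), (x=3, y=2), (x=0, y=3), (x=2, y=3)
  Distance 4: (x=4, y=0), (x=4, y=2), (x=3, y=3)
  Distance 5: (x=5, y=0), (x=4, y=1), (x=5, y=2), (x=4, y=3)
  Distance 6: (x=6, y=0), (x=5, y=1), (x=5, y=3)
  Distance 7: (x=7, y=0), (x=6, y=1), (x=6, y=3)
  Distance 8: (x=8, y=0), (x=7, y=1), (x=7, y=3)
  Distance 9: (x=8, y=1)
  Distance 10: (x=8, y=2)
Total reachable: 32 (grid has 32 open cells total)

Answer: Reachable cells: 32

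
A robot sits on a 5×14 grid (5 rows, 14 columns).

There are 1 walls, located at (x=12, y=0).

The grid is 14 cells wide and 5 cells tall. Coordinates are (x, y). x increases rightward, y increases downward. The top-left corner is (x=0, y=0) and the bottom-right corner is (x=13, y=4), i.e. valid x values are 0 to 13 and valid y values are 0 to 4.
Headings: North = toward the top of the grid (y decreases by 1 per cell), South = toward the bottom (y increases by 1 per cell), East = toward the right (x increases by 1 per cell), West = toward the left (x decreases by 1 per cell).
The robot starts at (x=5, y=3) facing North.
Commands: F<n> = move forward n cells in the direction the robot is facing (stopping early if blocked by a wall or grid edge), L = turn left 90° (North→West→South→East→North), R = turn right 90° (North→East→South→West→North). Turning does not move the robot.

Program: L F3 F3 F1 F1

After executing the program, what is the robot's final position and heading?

Answer: Final position: (x=0, y=3), facing West

Derivation:
Start: (x=5, y=3), facing North
  L: turn left, now facing West
  F3: move forward 3, now at (x=2, y=3)
  F3: move forward 2/3 (blocked), now at (x=0, y=3)
  F1: move forward 0/1 (blocked), now at (x=0, y=3)
  F1: move forward 0/1 (blocked), now at (x=0, y=3)
Final: (x=0, y=3), facing West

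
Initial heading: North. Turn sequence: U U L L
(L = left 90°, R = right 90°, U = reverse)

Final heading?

Start: North
  U (U-turn (180°)) -> South
  U (U-turn (180°)) -> North
  L (left (90° counter-clockwise)) -> West
  L (left (90° counter-clockwise)) -> South
Final: South

Answer: Final heading: South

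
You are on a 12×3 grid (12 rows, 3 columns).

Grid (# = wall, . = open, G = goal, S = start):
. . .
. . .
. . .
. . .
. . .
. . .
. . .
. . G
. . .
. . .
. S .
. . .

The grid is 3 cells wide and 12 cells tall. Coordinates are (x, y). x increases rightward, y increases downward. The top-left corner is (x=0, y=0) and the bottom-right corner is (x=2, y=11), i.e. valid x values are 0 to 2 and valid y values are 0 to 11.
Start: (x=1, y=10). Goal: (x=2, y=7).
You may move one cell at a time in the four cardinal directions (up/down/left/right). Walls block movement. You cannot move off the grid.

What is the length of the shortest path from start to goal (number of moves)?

Answer: Shortest path length: 4

Derivation:
BFS from (x=1, y=10) until reaching (x=2, y=7):
  Distance 0: (x=1, y=10)
  Distance 1: (x=1, y=9), (x=0, y=10), (x=2, y=10), (x=1, y=11)
  Distance 2: (x=1, y=8), (x=0, y=9), (x=2, y=9), (x=0, y=11), (x=2, y=11)
  Distance 3: (x=1, y=7), (x=0, y=8), (x=2, y=8)
  Distance 4: (x=1, y=6), (x=0, y=7), (x=2, y=7)  <- goal reached here
One shortest path (4 moves): (x=1, y=10) -> (x=2, y=10) -> (x=2, y=9) -> (x=2, y=8) -> (x=2, y=7)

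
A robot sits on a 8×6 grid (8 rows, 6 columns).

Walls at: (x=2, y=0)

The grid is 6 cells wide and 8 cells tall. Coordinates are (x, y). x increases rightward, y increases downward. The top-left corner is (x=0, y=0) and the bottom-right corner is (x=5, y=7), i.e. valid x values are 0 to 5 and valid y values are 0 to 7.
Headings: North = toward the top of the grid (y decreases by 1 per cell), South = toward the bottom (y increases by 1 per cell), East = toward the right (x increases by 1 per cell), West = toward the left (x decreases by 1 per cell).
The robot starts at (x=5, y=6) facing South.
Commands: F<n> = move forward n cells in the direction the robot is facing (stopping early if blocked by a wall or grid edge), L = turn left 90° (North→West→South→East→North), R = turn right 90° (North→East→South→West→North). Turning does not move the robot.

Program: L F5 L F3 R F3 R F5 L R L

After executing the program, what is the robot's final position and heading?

Answer: Final position: (x=5, y=7), facing East

Derivation:
Start: (x=5, y=6), facing South
  L: turn left, now facing East
  F5: move forward 0/5 (blocked), now at (x=5, y=6)
  L: turn left, now facing North
  F3: move forward 3, now at (x=5, y=3)
  R: turn right, now facing East
  F3: move forward 0/3 (blocked), now at (x=5, y=3)
  R: turn right, now facing South
  F5: move forward 4/5 (blocked), now at (x=5, y=7)
  L: turn left, now facing East
  R: turn right, now facing South
  L: turn left, now facing East
Final: (x=5, y=7), facing East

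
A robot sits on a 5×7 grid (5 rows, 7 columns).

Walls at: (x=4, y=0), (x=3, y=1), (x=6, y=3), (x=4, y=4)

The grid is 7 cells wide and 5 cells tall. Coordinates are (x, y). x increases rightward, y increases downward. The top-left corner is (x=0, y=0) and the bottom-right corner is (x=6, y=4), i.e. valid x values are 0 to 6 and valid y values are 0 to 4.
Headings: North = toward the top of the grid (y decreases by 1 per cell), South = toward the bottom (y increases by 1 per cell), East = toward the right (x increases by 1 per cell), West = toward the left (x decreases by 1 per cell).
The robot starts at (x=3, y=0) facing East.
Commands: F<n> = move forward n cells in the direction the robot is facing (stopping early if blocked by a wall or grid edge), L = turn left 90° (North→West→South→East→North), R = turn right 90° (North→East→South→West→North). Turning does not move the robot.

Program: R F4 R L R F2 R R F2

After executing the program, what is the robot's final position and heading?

Answer: Final position: (x=3, y=0), facing East

Derivation:
Start: (x=3, y=0), facing East
  R: turn right, now facing South
  F4: move forward 0/4 (blocked), now at (x=3, y=0)
  R: turn right, now facing West
  L: turn left, now facing South
  R: turn right, now facing West
  F2: move forward 2, now at (x=1, y=0)
  R: turn right, now facing North
  R: turn right, now facing East
  F2: move forward 2, now at (x=3, y=0)
Final: (x=3, y=0), facing East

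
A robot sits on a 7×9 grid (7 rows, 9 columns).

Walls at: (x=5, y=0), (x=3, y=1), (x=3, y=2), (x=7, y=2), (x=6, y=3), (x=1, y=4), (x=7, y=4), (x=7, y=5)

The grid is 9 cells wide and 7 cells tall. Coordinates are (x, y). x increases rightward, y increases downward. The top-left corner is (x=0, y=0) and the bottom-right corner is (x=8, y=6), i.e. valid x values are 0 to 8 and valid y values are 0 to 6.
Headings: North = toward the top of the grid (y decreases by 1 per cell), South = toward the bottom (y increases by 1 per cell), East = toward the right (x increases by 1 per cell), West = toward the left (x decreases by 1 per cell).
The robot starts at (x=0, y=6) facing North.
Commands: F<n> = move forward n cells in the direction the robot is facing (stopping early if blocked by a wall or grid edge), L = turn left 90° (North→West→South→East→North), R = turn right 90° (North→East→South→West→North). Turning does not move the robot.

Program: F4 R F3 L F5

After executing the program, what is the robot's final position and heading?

Start: (x=0, y=6), facing North
  F4: move forward 4, now at (x=0, y=2)
  R: turn right, now facing East
  F3: move forward 2/3 (blocked), now at (x=2, y=2)
  L: turn left, now facing North
  F5: move forward 2/5 (blocked), now at (x=2, y=0)
Final: (x=2, y=0), facing North

Answer: Final position: (x=2, y=0), facing North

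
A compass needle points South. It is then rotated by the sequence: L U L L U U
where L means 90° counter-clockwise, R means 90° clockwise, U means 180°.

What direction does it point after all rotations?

Answer: Final heading: East

Derivation:
Start: South
  L (left (90° counter-clockwise)) -> East
  U (U-turn (180°)) -> West
  L (left (90° counter-clockwise)) -> South
  L (left (90° counter-clockwise)) -> East
  U (U-turn (180°)) -> West
  U (U-turn (180°)) -> East
Final: East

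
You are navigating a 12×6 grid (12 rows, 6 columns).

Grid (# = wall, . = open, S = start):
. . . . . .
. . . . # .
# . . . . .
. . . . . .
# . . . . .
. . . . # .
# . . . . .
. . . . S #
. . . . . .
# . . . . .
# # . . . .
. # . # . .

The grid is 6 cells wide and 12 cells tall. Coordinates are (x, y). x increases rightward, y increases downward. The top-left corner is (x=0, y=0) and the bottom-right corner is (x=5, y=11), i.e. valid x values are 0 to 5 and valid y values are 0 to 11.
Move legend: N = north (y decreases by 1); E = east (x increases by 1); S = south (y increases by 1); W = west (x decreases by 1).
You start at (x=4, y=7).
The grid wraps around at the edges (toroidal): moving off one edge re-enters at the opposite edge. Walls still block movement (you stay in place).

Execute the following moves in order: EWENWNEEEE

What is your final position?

Answer: Final position: (x=3, y=5)

Derivation:
Start: (x=4, y=7)
  E (east): blocked, stay at (x=4, y=7)
  W (west): (x=4, y=7) -> (x=3, y=7)
  E (east): (x=3, y=7) -> (x=4, y=7)
  N (north): (x=4, y=7) -> (x=4, y=6)
  W (west): (x=4, y=6) -> (x=3, y=6)
  N (north): (x=3, y=6) -> (x=3, y=5)
  [×4]E (east): blocked, stay at (x=3, y=5)
Final: (x=3, y=5)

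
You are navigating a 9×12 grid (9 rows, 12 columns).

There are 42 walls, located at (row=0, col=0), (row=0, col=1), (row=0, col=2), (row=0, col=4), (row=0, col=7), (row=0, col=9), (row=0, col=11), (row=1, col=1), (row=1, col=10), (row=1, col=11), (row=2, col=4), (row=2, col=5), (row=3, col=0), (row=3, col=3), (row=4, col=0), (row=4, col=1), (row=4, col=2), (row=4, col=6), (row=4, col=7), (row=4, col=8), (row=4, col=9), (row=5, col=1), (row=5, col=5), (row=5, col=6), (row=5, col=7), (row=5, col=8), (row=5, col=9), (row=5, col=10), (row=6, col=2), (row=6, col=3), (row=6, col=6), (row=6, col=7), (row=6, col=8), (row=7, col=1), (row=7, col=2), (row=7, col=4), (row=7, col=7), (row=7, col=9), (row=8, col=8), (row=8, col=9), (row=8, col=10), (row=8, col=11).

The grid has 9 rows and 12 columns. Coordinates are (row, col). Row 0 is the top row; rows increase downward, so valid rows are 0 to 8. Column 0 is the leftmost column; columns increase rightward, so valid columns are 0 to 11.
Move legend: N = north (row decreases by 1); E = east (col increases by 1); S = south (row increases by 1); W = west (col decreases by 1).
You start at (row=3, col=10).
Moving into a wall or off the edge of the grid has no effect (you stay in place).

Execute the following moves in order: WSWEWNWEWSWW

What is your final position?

Start: (row=3, col=10)
  W (west): (row=3, col=10) -> (row=3, col=9)
  S (south): blocked, stay at (row=3, col=9)
  W (west): (row=3, col=9) -> (row=3, col=8)
  E (east): (row=3, col=8) -> (row=3, col=9)
  W (west): (row=3, col=9) -> (row=3, col=8)
  N (north): (row=3, col=8) -> (row=2, col=8)
  W (west): (row=2, col=8) -> (row=2, col=7)
  E (east): (row=2, col=7) -> (row=2, col=8)
  W (west): (row=2, col=8) -> (row=2, col=7)
  S (south): (row=2, col=7) -> (row=3, col=7)
  W (west): (row=3, col=7) -> (row=3, col=6)
  W (west): (row=3, col=6) -> (row=3, col=5)
Final: (row=3, col=5)

Answer: Final position: (row=3, col=5)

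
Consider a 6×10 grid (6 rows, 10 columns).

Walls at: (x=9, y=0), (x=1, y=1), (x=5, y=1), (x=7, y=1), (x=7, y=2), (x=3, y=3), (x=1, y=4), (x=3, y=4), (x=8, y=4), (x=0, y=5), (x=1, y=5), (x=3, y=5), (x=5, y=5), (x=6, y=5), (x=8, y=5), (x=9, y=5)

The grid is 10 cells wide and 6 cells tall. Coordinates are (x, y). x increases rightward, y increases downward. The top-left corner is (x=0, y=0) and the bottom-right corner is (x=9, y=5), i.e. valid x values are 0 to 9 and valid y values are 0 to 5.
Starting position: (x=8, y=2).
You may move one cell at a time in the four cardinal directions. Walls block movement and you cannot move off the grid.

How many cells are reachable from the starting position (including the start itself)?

Answer: Reachable cells: 44

Derivation:
BFS flood-fill from (x=8, y=2):
  Distance 0: (x=8, y=2)
  Distance 1: (x=8, y=1), (x=9, y=2), (x=8, y=3)
  Distance 2: (x=8, y=0), (x=9, y=1), (x=7, y=3), (x=9, y=3)
  Distance 3: (x=7, y=0), (x=6, y=3), (x=7, y=4), (x=9, y=4)
  Distance 4: (x=6, y=0), (x=6, y=2), (x=5, y=3), (x=6, y=4), (x=7, y=5)
  Distance 5: (x=5, y=0), (x=6, y=1), (x=5, y=2), (x=4, y=3), (x=5, y=4)
  Distance 6: (x=4, y=0), (x=4, y=2), (x=4, y=4)
  Distance 7: (x=3, y=0), (x=4, y=1), (x=3, y=2), (x=4, y=5)
  Distance 8: (x=2, y=0), (x=3, y=1), (x=2, y=2)
  Distance 9: (x=1, y=0), (x=2, y=1), (x=1, y=2), (x=2, y=3)
  Distance 10: (x=0, y=0), (x=0, y=2), (x=1, y=3), (x=2, y=4)
  Distance 11: (x=0, y=1), (x=0, y=3), (x=2, y=5)
  Distance 12: (x=0, y=4)
Total reachable: 44 (grid has 44 open cells total)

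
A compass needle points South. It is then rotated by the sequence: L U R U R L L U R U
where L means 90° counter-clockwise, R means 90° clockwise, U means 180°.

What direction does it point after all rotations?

Start: South
  L (left (90° counter-clockwise)) -> East
  U (U-turn (180°)) -> West
  R (right (90° clockwise)) -> North
  U (U-turn (180°)) -> South
  R (right (90° clockwise)) -> West
  L (left (90° counter-clockwise)) -> South
  L (left (90° counter-clockwise)) -> East
  U (U-turn (180°)) -> West
  R (right (90° clockwise)) -> North
  U (U-turn (180°)) -> South
Final: South

Answer: Final heading: South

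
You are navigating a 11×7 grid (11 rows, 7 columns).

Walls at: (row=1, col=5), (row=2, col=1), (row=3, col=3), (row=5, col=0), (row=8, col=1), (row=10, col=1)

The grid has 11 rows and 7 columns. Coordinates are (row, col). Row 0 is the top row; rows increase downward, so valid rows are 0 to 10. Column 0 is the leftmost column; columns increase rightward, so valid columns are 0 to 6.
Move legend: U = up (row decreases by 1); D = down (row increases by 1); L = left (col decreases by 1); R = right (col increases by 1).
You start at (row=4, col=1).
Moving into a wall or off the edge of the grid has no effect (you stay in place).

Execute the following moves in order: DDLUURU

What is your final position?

Answer: Final position: (row=5, col=1)

Derivation:
Start: (row=4, col=1)
  D (down): (row=4, col=1) -> (row=5, col=1)
  D (down): (row=5, col=1) -> (row=6, col=1)
  L (left): (row=6, col=1) -> (row=6, col=0)
  U (up): blocked, stay at (row=6, col=0)
  U (up): blocked, stay at (row=6, col=0)
  R (right): (row=6, col=0) -> (row=6, col=1)
  U (up): (row=6, col=1) -> (row=5, col=1)
Final: (row=5, col=1)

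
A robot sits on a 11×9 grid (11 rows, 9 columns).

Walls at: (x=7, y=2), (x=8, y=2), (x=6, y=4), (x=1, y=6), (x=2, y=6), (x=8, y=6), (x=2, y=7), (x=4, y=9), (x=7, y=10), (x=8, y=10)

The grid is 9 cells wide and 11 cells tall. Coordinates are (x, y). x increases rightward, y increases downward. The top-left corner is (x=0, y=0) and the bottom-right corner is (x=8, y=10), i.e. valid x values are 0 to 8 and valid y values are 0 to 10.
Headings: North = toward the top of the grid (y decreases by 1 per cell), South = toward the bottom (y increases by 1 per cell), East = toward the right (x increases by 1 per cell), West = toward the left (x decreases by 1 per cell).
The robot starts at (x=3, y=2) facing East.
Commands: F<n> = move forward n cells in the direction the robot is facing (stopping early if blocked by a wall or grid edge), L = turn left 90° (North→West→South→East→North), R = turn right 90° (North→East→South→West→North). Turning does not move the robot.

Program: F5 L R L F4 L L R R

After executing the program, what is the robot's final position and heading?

Answer: Final position: (x=6, y=0), facing North

Derivation:
Start: (x=3, y=2), facing East
  F5: move forward 3/5 (blocked), now at (x=6, y=2)
  L: turn left, now facing North
  R: turn right, now facing East
  L: turn left, now facing North
  F4: move forward 2/4 (blocked), now at (x=6, y=0)
  L: turn left, now facing West
  L: turn left, now facing South
  R: turn right, now facing West
  R: turn right, now facing North
Final: (x=6, y=0), facing North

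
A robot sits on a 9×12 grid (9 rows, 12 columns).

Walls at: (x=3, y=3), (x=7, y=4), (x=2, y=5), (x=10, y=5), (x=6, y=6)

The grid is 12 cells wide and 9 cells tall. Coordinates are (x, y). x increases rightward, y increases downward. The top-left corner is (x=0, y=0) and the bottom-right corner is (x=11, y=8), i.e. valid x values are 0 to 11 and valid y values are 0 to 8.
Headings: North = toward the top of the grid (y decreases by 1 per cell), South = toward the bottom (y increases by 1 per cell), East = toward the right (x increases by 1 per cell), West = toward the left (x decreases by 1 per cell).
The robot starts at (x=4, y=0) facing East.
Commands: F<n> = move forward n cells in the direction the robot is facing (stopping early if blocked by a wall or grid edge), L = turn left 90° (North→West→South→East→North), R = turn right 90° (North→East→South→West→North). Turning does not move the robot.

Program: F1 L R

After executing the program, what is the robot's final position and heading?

Start: (x=4, y=0), facing East
  F1: move forward 1, now at (x=5, y=0)
  L: turn left, now facing North
  R: turn right, now facing East
Final: (x=5, y=0), facing East

Answer: Final position: (x=5, y=0), facing East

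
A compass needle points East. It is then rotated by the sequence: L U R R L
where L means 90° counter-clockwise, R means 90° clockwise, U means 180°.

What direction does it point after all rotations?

Start: East
  L (left (90° counter-clockwise)) -> North
  U (U-turn (180°)) -> South
  R (right (90° clockwise)) -> West
  R (right (90° clockwise)) -> North
  L (left (90° counter-clockwise)) -> West
Final: West

Answer: Final heading: West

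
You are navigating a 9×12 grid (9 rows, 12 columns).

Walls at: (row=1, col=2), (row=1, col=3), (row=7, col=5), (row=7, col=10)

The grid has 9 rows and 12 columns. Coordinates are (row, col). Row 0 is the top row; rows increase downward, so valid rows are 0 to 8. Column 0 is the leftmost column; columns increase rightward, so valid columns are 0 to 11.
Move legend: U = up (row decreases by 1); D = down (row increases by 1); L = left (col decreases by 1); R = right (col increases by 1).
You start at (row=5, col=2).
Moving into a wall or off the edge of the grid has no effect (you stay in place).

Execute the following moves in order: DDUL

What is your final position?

Answer: Final position: (row=6, col=1)

Derivation:
Start: (row=5, col=2)
  D (down): (row=5, col=2) -> (row=6, col=2)
  D (down): (row=6, col=2) -> (row=7, col=2)
  U (up): (row=7, col=2) -> (row=6, col=2)
  L (left): (row=6, col=2) -> (row=6, col=1)
Final: (row=6, col=1)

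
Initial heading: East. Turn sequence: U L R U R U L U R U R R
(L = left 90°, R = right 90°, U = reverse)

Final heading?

Answer: Final heading: South

Derivation:
Start: East
  U (U-turn (180°)) -> West
  L (left (90° counter-clockwise)) -> South
  R (right (90° clockwise)) -> West
  U (U-turn (180°)) -> East
  R (right (90° clockwise)) -> South
  U (U-turn (180°)) -> North
  L (left (90° counter-clockwise)) -> West
  U (U-turn (180°)) -> East
  R (right (90° clockwise)) -> South
  U (U-turn (180°)) -> North
  R (right (90° clockwise)) -> East
  R (right (90° clockwise)) -> South
Final: South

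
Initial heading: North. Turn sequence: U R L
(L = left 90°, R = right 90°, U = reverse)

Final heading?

Answer: Final heading: South

Derivation:
Start: North
  U (U-turn (180°)) -> South
  R (right (90° clockwise)) -> West
  L (left (90° counter-clockwise)) -> South
Final: South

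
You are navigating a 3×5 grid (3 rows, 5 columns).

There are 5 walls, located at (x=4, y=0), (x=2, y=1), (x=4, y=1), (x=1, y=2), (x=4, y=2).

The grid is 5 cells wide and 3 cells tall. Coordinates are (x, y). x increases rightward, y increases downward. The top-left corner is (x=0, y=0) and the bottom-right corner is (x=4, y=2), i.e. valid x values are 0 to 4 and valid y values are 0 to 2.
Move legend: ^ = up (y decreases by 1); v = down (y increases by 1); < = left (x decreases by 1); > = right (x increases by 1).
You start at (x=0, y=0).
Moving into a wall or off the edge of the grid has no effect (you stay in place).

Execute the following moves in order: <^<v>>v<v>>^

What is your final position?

Start: (x=0, y=0)
  < (left): blocked, stay at (x=0, y=0)
  ^ (up): blocked, stay at (x=0, y=0)
  < (left): blocked, stay at (x=0, y=0)
  v (down): (x=0, y=0) -> (x=0, y=1)
  > (right): (x=0, y=1) -> (x=1, y=1)
  > (right): blocked, stay at (x=1, y=1)
  v (down): blocked, stay at (x=1, y=1)
  < (left): (x=1, y=1) -> (x=0, y=1)
  v (down): (x=0, y=1) -> (x=0, y=2)
  > (right): blocked, stay at (x=0, y=2)
  > (right): blocked, stay at (x=0, y=2)
  ^ (up): (x=0, y=2) -> (x=0, y=1)
Final: (x=0, y=1)

Answer: Final position: (x=0, y=1)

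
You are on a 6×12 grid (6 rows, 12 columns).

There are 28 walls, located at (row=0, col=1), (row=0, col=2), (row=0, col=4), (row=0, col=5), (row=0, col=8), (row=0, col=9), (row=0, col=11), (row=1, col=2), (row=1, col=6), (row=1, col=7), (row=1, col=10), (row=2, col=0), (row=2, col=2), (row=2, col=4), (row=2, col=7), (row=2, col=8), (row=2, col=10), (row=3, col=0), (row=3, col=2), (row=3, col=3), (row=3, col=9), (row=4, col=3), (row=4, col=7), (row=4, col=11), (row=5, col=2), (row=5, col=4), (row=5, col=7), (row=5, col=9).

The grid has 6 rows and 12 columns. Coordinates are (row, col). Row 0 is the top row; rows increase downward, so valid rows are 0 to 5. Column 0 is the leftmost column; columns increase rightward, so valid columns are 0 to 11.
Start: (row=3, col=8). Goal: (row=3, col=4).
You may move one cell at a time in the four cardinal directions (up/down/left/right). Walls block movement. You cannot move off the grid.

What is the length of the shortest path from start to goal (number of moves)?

BFS from (row=3, col=8) until reaching (row=3, col=4):
  Distance 0: (row=3, col=8)
  Distance 1: (row=3, col=7), (row=4, col=8)
  Distance 2: (row=3, col=6), (row=4, col=9), (row=5, col=8)
  Distance 3: (row=2, col=6), (row=3, col=5), (row=4, col=6), (row=4, col=10)
  Distance 4: (row=2, col=5), (row=3, col=4), (row=3, col=10), (row=4, col=5), (row=5, col=6), (row=5, col=10)  <- goal reached here
One shortest path (4 moves): (row=3, col=8) -> (row=3, col=7) -> (row=3, col=6) -> (row=3, col=5) -> (row=3, col=4)

Answer: Shortest path length: 4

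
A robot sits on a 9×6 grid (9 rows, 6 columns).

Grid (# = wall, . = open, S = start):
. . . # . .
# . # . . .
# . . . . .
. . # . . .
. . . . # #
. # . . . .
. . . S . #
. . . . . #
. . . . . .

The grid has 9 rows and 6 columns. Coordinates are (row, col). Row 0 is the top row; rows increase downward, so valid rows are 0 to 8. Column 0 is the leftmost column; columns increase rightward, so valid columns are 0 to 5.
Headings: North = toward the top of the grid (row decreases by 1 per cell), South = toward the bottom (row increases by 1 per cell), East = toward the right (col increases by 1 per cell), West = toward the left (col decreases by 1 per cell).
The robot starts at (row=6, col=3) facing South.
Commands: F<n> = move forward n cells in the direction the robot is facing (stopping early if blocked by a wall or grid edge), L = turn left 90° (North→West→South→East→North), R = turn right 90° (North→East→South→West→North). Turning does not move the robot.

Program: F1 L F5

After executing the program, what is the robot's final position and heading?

Answer: Final position: (row=7, col=4), facing East

Derivation:
Start: (row=6, col=3), facing South
  F1: move forward 1, now at (row=7, col=3)
  L: turn left, now facing East
  F5: move forward 1/5 (blocked), now at (row=7, col=4)
Final: (row=7, col=4), facing East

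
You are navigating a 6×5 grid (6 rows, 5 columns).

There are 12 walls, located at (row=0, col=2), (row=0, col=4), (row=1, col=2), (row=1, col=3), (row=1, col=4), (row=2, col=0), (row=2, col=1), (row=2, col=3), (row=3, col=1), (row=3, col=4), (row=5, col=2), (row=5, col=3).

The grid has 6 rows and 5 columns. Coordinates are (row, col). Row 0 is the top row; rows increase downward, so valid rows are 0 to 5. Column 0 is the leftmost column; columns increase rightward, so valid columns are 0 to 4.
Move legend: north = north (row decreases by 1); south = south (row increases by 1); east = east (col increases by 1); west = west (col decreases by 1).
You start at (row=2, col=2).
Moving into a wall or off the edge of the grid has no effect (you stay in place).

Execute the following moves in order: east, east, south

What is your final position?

Start: (row=2, col=2)
  east (east): blocked, stay at (row=2, col=2)
  east (east): blocked, stay at (row=2, col=2)
  south (south): (row=2, col=2) -> (row=3, col=2)
Final: (row=3, col=2)

Answer: Final position: (row=3, col=2)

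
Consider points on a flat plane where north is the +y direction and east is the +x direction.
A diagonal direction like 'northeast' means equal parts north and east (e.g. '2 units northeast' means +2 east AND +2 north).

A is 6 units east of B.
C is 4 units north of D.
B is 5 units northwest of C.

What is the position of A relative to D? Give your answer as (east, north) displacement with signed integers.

Answer: A is at (east=1, north=9) relative to D.

Derivation:
Place D at the origin (east=0, north=0).
  C is 4 units north of D: delta (east=+0, north=+4); C at (east=0, north=4).
  B is 5 units northwest of C: delta (east=-5, north=+5); B at (east=-5, north=9).
  A is 6 units east of B: delta (east=+6, north=+0); A at (east=1, north=9).
Therefore A relative to D: (east=1, north=9).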